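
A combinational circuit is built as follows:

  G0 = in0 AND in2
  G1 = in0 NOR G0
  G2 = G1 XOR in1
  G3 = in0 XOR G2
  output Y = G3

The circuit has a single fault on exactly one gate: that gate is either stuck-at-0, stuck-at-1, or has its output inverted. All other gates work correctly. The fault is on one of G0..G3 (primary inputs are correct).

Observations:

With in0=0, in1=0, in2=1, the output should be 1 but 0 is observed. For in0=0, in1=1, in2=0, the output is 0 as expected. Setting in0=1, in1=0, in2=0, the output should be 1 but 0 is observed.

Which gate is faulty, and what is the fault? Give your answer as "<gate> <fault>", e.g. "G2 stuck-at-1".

Fault-free values for test 1 (in0=0, in1=0, in2=1): G0=0, G1=1, G2=1, G3=1, giving Y=1. Observed 0.
Test 1: faults giving observed 0 are {G0 stuck-at-1, G0 inverted output, G1 stuck-at-0, G1 inverted output, G2 stuck-at-0, G2 inverted output, G3 stuck-at-0, G3 inverted output}.
Test 2 (in0=0, in1=1, in2=0): fault-free G0=0, G1=1, G2=0, G3=0 → 0; observed 0. Eliminates G0 stuck-at-1, G0 inverted output, G1 stuck-at-0, G1 inverted output, G2 inverted output, G3 inverted output.
Test 3 (in0=1, in1=0, in2=0): fault-free G0=0, G1=0, G2=0, G3=1 → 1; observed 0. Eliminates G2 stuck-at-0.
Only G3 stuck-at-0 is consistent with every test.

G3 stuck-at-0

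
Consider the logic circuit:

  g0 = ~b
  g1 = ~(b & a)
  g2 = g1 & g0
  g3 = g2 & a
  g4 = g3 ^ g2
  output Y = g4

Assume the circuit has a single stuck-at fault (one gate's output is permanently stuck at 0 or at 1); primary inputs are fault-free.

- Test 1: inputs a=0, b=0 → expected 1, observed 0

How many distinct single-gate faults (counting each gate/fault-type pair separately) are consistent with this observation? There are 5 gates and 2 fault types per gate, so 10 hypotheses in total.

Fault-free: g0=1, g1=1, g2=1, g3=0, g4=1 → 1. Observed 0.
  g0 stuck-at-0: output 0 ✓
  g0 stuck-at-1: output 1 ✗
  g1 stuck-at-0: output 0 ✓
  g1 stuck-at-1: output 1 ✗
  g2 stuck-at-0: output 0 ✓
  g2 stuck-at-1: output 1 ✗
  g3 stuck-at-0: output 1 ✗
  g3 stuck-at-1: output 0 ✓
  g4 stuck-at-0: output 0 ✓
  g4 stuck-at-1: output 1 ✗
Consistent faults: {g0 stuck-at-0, g1 stuck-at-0, g2 stuck-at-0, g3 stuck-at-1, g4 stuck-at-0} — 5 in all.

5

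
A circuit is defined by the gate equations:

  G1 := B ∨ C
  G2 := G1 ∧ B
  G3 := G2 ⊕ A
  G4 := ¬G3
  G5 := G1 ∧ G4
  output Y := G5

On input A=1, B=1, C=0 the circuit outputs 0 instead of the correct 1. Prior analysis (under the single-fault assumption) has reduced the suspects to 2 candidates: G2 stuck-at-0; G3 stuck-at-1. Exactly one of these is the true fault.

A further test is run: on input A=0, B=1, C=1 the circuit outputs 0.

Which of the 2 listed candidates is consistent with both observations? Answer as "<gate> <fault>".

G3 stuck-at-1

Evaluate each candidate on input A=0, B=1, C=1:
  G2 stuck-at-0: G1=1, G2=0 [stuck-at-0], G3=0, G4=1, G5=1 → 1 — eliminated
  G3 stuck-at-1: G1=1, G2=1, G3=1 [stuck-at-1], G4=0, G5=0 → 0 — matches
Only G3 stuck-at-1 reproduces the observed 0.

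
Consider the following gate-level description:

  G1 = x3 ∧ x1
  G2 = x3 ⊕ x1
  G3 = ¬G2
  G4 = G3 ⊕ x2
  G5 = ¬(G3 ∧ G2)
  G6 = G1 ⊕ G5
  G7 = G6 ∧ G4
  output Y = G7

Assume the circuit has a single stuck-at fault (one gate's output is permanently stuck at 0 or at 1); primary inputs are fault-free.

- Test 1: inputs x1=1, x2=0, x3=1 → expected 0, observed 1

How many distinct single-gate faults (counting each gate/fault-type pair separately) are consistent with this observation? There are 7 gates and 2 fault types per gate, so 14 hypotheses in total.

4

Fault-free: G1=1, G2=0, G3=1, G4=1, G5=1, G6=0, G7=0 → 0. Observed 1.
  G1 stuck-at-0: output 1 ✓
  G1 stuck-at-1: output 0 ✗
  G2 stuck-at-0: output 0 ✗
  G2 stuck-at-1: output 0 ✗
  G3 stuck-at-0: output 0 ✗
  G3 stuck-at-1: output 0 ✗
  G4 stuck-at-0: output 0 ✗
  G4 stuck-at-1: output 0 ✗
  G5 stuck-at-0: output 1 ✓
  G5 stuck-at-1: output 0 ✗
  G6 stuck-at-0: output 0 ✗
  G6 stuck-at-1: output 1 ✓
  G7 stuck-at-0: output 0 ✗
  G7 stuck-at-1: output 1 ✓
Consistent faults: {G1 stuck-at-0, G5 stuck-at-0, G6 stuck-at-1, G7 stuck-at-1} — 4 in all.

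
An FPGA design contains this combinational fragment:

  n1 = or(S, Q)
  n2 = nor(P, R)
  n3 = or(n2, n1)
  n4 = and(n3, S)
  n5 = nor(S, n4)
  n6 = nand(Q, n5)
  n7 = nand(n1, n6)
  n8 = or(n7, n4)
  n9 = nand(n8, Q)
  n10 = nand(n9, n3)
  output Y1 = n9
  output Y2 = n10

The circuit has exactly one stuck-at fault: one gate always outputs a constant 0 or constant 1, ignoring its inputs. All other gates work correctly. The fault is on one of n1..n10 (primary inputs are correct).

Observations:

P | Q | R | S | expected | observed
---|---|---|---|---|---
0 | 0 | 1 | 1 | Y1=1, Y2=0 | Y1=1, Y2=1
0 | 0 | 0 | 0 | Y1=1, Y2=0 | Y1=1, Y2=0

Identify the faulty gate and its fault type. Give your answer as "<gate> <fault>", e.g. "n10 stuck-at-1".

n1 stuck-at-0

Fault-free values for test 1 (P=0, Q=0, R=1, S=1): n1=1, n2=0, n3=1, n4=1, n5=0, n6=1, n7=0, n8=1, n9=1, n10=0, giving Y1=1, Y2=0. Observed Y1=1, Y2=1.
Test 1: faults giving observed Y1=1, Y2=1 are {n1 stuck-at-0, n3 stuck-at-0, n10 stuck-at-1}.
Test 2 (P=0, Q=0, R=0, S=0): fault-free n1=0, n2=1, n3=1, n4=0, n5=1, n6=1, n7=1, n8=1, n9=1, n10=0 → Y1=1, Y2=0; observed Y1=1, Y2=0. Eliminates n3 stuck-at-0, n10 stuck-at-1.
Only n1 stuck-at-0 is consistent with every test.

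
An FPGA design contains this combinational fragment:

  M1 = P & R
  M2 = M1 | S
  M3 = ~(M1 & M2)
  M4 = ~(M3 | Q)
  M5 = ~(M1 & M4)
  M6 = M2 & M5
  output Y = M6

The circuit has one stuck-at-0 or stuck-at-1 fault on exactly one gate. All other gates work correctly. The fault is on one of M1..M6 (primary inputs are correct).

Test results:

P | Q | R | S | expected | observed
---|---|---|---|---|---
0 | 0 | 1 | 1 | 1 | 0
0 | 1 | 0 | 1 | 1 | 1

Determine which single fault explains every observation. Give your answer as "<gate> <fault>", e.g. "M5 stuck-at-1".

Fault-free values for test 1 (P=0, Q=0, R=1, S=1): M1=0, M2=1, M3=1, M4=0, M5=1, M6=1, giving Y=1. Observed 0.
Test 1: faults giving observed 0 are {M1 stuck-at-1, M2 stuck-at-0, M5 stuck-at-0, M6 stuck-at-0}.
Test 2 (P=0, Q=1, R=0, S=1): fault-free M1=0, M2=1, M3=1, M4=0, M5=1, M6=1 → 1; observed 1. Eliminates M2 stuck-at-0, M5 stuck-at-0, M6 stuck-at-0.
Only M1 stuck-at-1 is consistent with every test.

M1 stuck-at-1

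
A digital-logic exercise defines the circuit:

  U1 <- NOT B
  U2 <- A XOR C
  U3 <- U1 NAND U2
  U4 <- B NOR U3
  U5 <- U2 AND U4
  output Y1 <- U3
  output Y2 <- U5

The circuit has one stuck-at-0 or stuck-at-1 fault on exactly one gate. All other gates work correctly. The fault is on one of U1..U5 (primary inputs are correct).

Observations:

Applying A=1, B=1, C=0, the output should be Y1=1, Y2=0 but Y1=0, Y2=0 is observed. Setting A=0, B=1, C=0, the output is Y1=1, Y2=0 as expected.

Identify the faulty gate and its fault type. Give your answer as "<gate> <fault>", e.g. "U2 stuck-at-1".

U1 stuck-at-1

Fault-free values for test 1 (A=1, B=1, C=0): U1=0, U2=1, U3=1, U4=0, U5=0, giving Y1=1, Y2=0. Observed Y1=0, Y2=0.
Test 1: faults giving observed Y1=0, Y2=0 are {U1 stuck-at-1, U3 stuck-at-0}.
Test 2 (A=0, B=1, C=0): fault-free U1=0, U2=0, U3=1, U4=0, U5=0 → Y1=1, Y2=0; observed Y1=1, Y2=0. Eliminates U3 stuck-at-0.
Only U1 stuck-at-1 is consistent with every test.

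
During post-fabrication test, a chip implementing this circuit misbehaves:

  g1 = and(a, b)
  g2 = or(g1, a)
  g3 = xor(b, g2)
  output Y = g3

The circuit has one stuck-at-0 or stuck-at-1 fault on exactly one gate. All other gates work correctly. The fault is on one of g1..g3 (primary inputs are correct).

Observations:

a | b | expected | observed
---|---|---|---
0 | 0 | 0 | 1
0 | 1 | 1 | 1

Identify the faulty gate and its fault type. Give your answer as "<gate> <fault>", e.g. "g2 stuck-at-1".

Fault-free values for test 1 (a=0, b=0): g1=0, g2=0, g3=0, giving Y=0. Observed 1.
Test 1: faults giving observed 1 are {g1 stuck-at-1, g2 stuck-at-1, g3 stuck-at-1}.
Test 2 (a=0, b=1): fault-free g1=0, g2=0, g3=1 → 1; observed 1. Eliminates g1 stuck-at-1, g2 stuck-at-1.
Only g3 stuck-at-1 is consistent with every test.

g3 stuck-at-1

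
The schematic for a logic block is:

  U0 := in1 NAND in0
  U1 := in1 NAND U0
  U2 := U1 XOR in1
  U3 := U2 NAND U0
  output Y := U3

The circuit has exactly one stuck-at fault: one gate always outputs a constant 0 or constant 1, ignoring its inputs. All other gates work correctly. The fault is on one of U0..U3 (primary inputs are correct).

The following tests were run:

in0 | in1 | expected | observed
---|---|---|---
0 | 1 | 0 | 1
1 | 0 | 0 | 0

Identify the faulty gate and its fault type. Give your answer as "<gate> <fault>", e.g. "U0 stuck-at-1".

Fault-free values for test 1 (in0=0, in1=1): U0=1, U1=0, U2=1, U3=0, giving Y=0. Observed 1.
Test 1: faults giving observed 1 are {U0 stuck-at-0, U1 stuck-at-1, U2 stuck-at-0, U3 stuck-at-1}.
Test 2 (in0=1, in1=0): fault-free U0=1, U1=1, U2=1, U3=0 → 0; observed 0. Eliminates U0 stuck-at-0, U2 stuck-at-0, U3 stuck-at-1.
Only U1 stuck-at-1 is consistent with every test.

U1 stuck-at-1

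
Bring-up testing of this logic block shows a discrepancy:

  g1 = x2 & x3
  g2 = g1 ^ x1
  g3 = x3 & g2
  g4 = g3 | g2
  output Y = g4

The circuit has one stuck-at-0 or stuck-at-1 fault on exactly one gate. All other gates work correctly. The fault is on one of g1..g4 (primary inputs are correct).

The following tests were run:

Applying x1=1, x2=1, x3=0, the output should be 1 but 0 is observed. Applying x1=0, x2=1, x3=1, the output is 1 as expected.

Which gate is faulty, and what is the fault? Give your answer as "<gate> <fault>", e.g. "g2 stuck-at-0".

Fault-free values for test 1 (x1=1, x2=1, x3=0): g1=0, g2=1, g3=0, g4=1, giving Y=1. Observed 0.
Test 1: faults giving observed 0 are {g1 stuck-at-1, g2 stuck-at-0, g4 stuck-at-0}.
Test 2 (x1=0, x2=1, x3=1): fault-free g1=1, g2=1, g3=1, g4=1 → 1; observed 1. Eliminates g2 stuck-at-0, g4 stuck-at-0.
Only g1 stuck-at-1 is consistent with every test.

g1 stuck-at-1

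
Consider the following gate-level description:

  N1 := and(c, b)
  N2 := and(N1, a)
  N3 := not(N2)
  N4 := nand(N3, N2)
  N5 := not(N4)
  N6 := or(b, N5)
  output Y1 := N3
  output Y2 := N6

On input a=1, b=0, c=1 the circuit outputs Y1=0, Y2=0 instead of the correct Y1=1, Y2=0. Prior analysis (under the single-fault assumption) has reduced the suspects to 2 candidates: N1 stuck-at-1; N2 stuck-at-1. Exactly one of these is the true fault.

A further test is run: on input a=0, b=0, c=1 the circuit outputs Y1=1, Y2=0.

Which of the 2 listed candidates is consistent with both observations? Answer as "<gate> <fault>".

N1 stuck-at-1

Evaluate each candidate on input a=0, b=0, c=1:
  N1 stuck-at-1: N1=1 [stuck-at-1], N2=0, N3=1, N4=1, N5=0, N6=0 → Y1=1, Y2=0 — matches
  N2 stuck-at-1: N1=0, N2=1 [stuck-at-1], N3=0, N4=1, N5=0, N6=0 → Y1=0, Y2=0 — eliminated
Only N1 stuck-at-1 reproduces the observed Y1=1, Y2=0.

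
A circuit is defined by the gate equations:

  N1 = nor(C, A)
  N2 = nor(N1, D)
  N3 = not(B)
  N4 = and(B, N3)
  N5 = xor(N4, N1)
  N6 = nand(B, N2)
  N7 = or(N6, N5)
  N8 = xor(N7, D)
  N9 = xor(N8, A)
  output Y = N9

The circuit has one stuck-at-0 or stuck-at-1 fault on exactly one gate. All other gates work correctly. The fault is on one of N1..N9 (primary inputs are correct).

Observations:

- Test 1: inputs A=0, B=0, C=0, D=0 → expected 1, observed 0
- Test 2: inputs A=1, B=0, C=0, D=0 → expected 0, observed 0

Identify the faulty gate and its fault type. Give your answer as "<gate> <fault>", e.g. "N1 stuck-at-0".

Fault-free values for test 1 (A=0, B=0, C=0, D=0): N1=1, N2=0, N3=1, N4=0, N5=1, N6=1, N7=1, N8=1, N9=1, giving Y=1. Observed 0.
Test 1: faults giving observed 0 are {N7 stuck-at-0, N8 stuck-at-0, N9 stuck-at-0}.
Test 2 (A=1, B=0, C=0, D=0): fault-free N1=0, N2=1, N3=1, N4=0, N5=0, N6=1, N7=1, N8=1, N9=0 → 0; observed 0. Eliminates N7 stuck-at-0, N8 stuck-at-0.
Only N9 stuck-at-0 is consistent with every test.

N9 stuck-at-0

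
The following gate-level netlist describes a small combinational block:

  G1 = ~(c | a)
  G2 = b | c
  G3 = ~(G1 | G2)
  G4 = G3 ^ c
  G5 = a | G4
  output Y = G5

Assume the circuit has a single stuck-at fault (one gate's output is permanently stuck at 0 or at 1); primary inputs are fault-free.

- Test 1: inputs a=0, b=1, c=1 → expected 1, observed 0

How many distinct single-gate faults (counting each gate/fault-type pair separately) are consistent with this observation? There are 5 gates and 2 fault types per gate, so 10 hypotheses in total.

4

Fault-free: G1=0, G2=1, G3=0, G4=1, G5=1 → 1. Observed 0.
  G1 stuck-at-0: output 1 ✗
  G1 stuck-at-1: output 1 ✗
  G2 stuck-at-0: output 0 ✓
  G2 stuck-at-1: output 1 ✗
  G3 stuck-at-0: output 1 ✗
  G3 stuck-at-1: output 0 ✓
  G4 stuck-at-0: output 0 ✓
  G4 stuck-at-1: output 1 ✗
  G5 stuck-at-0: output 0 ✓
  G5 stuck-at-1: output 1 ✗
Consistent faults: {G2 stuck-at-0, G3 stuck-at-1, G4 stuck-at-0, G5 stuck-at-0} — 4 in all.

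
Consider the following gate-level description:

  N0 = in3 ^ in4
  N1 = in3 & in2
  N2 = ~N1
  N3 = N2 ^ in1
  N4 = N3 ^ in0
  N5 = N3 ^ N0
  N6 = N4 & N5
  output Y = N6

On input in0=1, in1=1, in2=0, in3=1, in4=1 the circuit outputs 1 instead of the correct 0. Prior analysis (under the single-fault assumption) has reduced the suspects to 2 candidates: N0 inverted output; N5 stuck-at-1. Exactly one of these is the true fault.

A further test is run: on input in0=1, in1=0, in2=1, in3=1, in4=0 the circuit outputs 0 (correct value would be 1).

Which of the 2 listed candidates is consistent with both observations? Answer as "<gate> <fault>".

N0 inverted output

Evaluate each candidate on input in0=1, in1=0, in2=1, in3=1, in4=0:
  N0 inverted output: N0=0 [inverted output], N1=1, N2=0, N3=0, N4=1, N5=0, N6=0 → 0 — matches
  N5 stuck-at-1: N0=1, N1=1, N2=0, N3=0, N4=1, N5=1 [stuck-at-1], N6=1 → 1 — eliminated
Only N0 inverted output reproduces the observed 0.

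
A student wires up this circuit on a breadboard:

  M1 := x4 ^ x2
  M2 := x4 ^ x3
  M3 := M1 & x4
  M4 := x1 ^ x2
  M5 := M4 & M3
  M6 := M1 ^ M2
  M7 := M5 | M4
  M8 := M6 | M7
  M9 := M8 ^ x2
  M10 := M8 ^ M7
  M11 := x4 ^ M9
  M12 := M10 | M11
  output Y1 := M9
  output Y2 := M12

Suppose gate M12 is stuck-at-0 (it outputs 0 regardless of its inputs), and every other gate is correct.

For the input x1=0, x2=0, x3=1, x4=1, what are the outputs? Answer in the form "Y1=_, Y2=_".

Y1=1, Y2=0

Propagate with M12 forced: M1=1, M2=0, M3=1, M4=0, M5=0, M6=1, M7=0, M8=1, M9=1, M10=1, M11=0, M12=0 [stuck-at-0].
So the outputs are Y1=1, Y2=0. (Without the fault they would be Y1=1, Y2=1.)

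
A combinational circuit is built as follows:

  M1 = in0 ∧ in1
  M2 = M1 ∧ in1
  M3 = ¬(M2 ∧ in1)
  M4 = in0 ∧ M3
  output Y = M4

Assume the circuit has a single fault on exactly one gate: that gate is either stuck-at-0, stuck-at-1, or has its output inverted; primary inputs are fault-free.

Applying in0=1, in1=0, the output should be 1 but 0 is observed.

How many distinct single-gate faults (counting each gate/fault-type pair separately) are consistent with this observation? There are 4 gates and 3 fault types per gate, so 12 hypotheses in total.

4

Fault-free: M1=0, M2=0, M3=1, M4=1 → 1. Observed 0.
  M1 stuck-at-0: output 1 ✗
  M1 stuck-at-1: output 1 ✗
  M1 inverted output: output 1 ✗
  M2 stuck-at-0: output 1 ✗
  M2 stuck-at-1: output 1 ✗
  M2 inverted output: output 1 ✗
  M3 stuck-at-0: output 0 ✓
  M3 stuck-at-1: output 1 ✗
  M3 inverted output: output 0 ✓
  M4 stuck-at-0: output 0 ✓
  M4 stuck-at-1: output 1 ✗
  M4 inverted output: output 0 ✓
Consistent faults: {M3 stuck-at-0, M3 inverted output, M4 stuck-at-0, M4 inverted output} — 4 in all.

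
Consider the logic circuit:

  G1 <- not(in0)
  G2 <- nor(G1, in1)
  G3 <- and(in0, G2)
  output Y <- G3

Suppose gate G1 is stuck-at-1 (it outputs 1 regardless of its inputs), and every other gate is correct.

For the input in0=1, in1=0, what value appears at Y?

Propagate with G1 forced: G1=1 [stuck-at-1], G2=0, G3=0.
So Y = 0. (Without the fault it would be 1.)

0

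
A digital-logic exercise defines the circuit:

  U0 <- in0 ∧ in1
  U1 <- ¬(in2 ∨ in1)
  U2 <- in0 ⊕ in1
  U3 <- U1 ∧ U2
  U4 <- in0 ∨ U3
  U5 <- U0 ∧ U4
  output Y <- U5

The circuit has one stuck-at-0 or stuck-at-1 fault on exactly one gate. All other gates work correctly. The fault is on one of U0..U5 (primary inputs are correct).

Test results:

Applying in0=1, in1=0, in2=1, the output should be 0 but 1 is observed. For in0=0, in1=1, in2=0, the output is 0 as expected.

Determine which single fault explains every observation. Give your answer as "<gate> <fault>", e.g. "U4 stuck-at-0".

Fault-free values for test 1 (in0=1, in1=0, in2=1): U0=0, U1=0, U2=1, U3=0, U4=1, U5=0, giving Y=0. Observed 1.
Test 1: faults giving observed 1 are {U0 stuck-at-1, U5 stuck-at-1}.
Test 2 (in0=0, in1=1, in2=0): fault-free U0=0, U1=0, U2=1, U3=0, U4=0, U5=0 → 0; observed 0. Eliminates U5 stuck-at-1.
Only U0 stuck-at-1 is consistent with every test.

U0 stuck-at-1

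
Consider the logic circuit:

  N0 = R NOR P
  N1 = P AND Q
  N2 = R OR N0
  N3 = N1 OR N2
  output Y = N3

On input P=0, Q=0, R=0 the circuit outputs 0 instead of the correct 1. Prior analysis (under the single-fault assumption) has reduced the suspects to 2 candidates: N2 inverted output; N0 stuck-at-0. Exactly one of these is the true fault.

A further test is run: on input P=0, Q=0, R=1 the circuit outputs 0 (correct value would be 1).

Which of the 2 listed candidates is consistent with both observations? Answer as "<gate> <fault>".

Evaluate each candidate on input P=0, Q=0, R=1:
  N2 inverted output: N0=0, N1=0, N2=0 [inverted output], N3=0 → 0 — matches
  N0 stuck-at-0: N0=0 [stuck-at-0], N1=0, N2=1, N3=1 → 1 — eliminated
Only N2 inverted output reproduces the observed 0.

N2 inverted output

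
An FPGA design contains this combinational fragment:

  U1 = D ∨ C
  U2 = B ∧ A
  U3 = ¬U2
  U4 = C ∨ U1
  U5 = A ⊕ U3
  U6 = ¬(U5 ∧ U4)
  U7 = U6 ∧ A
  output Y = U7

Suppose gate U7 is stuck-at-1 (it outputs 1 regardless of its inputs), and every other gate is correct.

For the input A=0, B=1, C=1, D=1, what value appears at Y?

Propagate with U7 forced: U1=1, U2=0, U3=1, U4=1, U5=1, U6=0, U7=1 [stuck-at-1].
So Y = 1. (Without the fault it would be 0.)

1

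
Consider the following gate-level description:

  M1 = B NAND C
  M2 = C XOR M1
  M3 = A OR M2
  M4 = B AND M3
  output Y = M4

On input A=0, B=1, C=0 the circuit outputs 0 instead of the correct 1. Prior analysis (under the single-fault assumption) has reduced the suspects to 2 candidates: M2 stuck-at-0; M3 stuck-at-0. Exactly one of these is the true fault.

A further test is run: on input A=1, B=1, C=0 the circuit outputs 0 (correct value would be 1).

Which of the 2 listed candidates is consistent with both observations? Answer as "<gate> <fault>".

M3 stuck-at-0

Evaluate each candidate on input A=1, B=1, C=0:
  M2 stuck-at-0: M1=1, M2=0 [stuck-at-0], M3=1, M4=1 → 1 — eliminated
  M3 stuck-at-0: M1=1, M2=1, M3=0 [stuck-at-0], M4=0 → 0 — matches
Only M3 stuck-at-0 reproduces the observed 0.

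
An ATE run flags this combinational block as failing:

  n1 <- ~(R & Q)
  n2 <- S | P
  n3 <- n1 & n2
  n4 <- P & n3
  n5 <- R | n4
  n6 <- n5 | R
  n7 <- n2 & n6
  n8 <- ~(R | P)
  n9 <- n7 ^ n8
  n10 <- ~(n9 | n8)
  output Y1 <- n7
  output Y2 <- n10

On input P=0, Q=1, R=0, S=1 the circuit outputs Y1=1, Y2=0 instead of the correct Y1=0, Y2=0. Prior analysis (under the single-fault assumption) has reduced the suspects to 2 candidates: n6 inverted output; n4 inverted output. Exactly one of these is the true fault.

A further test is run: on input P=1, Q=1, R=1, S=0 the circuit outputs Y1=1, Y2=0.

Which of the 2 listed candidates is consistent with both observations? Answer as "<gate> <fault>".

n4 inverted output

Evaluate each candidate on input P=1, Q=1, R=1, S=0:
  n6 inverted output: n1=0, n2=1, n3=0, n4=0, n5=1, n6=0 [inverted output], n7=0, n8=0, n9=0, n10=1 → Y1=0, Y2=1 — eliminated
  n4 inverted output: n1=0, n2=1, n3=0, n4=1 [inverted output], n5=1, n6=1, n7=1, n8=0, n9=1, n10=0 → Y1=1, Y2=0 — matches
Only n4 inverted output reproduces the observed Y1=1, Y2=0.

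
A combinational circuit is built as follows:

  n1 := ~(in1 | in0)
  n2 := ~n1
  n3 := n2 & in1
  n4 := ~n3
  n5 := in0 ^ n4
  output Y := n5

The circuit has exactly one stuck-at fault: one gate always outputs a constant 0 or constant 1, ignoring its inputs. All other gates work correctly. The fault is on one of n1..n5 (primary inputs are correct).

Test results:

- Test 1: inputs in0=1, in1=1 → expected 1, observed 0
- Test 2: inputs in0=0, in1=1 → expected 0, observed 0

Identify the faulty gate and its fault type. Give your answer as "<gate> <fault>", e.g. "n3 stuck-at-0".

n5 stuck-at-0

Fault-free values for test 1 (in0=1, in1=1): n1=0, n2=1, n3=1, n4=0, n5=1, giving Y=1. Observed 0.
Test 1: faults giving observed 0 are {n1 stuck-at-1, n2 stuck-at-0, n3 stuck-at-0, n4 stuck-at-1, n5 stuck-at-0}.
Test 2 (in0=0, in1=1): fault-free n1=0, n2=1, n3=1, n4=0, n5=0 → 0; observed 0. Eliminates n1 stuck-at-1, n2 stuck-at-0, n3 stuck-at-0, n4 stuck-at-1.
Only n5 stuck-at-0 is consistent with every test.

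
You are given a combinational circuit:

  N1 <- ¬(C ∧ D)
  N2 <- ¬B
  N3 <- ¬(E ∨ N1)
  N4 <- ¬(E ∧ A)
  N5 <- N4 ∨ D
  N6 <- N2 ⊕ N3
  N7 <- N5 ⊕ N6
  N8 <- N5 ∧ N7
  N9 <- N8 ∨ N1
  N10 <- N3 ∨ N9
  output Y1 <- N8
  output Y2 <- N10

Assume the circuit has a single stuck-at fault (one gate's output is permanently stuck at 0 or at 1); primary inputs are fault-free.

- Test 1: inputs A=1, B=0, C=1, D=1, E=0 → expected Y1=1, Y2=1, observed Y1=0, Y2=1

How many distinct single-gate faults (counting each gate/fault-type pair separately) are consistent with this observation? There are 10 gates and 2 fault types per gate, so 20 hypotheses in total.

6

Fault-free: N1=0, N2=1, N3=1, N4=1, N5=1, N6=0, N7=1, N8=1, N9=1, N10=1 → Y1=1, Y2=1. Observed Y1=0, Y2=1.
  N1: stuck-at-1 ✓; others ✗
  N2: stuck-at-0 ✓; others ✗
  N3: none of the 2 fault types match ✗
  N4: none of the 2 fault types match ✗
  N5: stuck-at-0 ✓; others ✗
  N6: stuck-at-1 ✓; others ✗
  N7: stuck-at-0 ✓; others ✗
  N8: stuck-at-0 ✓; others ✗
  N9: none of the 2 fault types match ✗
  N10: none of the 2 fault types match ✗
Consistent faults: {N1 stuck-at-1, N2 stuck-at-0, N5 stuck-at-0, N6 stuck-at-1, N7 stuck-at-0, N8 stuck-at-0} — 6 in all.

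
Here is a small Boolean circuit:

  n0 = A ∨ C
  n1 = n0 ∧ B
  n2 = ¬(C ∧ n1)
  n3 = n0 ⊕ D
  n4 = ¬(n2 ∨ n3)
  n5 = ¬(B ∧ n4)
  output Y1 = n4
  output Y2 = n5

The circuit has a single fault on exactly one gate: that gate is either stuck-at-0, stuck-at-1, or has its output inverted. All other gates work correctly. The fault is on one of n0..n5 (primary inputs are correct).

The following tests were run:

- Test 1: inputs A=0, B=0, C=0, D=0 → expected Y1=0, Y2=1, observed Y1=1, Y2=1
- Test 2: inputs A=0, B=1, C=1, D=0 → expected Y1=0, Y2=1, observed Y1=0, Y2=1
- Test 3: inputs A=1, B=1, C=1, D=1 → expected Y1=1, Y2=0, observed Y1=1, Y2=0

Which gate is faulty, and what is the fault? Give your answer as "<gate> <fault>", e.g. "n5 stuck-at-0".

Fault-free values for test 1 (A=0, B=0, C=0, D=0): n0=0, n1=0, n2=1, n3=0, n4=0, n5=1, giving Y1=0, Y2=1. Observed Y1=1, Y2=1.
Test 1: faults giving observed Y1=1, Y2=1 are {n2 stuck-at-0, n2 inverted output, n4 stuck-at-1, n4 inverted output}.
Test 2 (A=0, B=1, C=1, D=0): fault-free n0=1, n1=1, n2=0, n3=1, n4=0, n5=1 → Y1=0, Y2=1; observed Y1=0, Y2=1. Eliminates n4 stuck-at-1, n4 inverted output.
Test 3 (A=1, B=1, C=1, D=1): fault-free n0=1, n1=1, n2=0, n3=0, n4=1, n5=0 → Y1=1, Y2=0; observed Y1=1, Y2=0. Eliminates n2 inverted output.
Only n2 stuck-at-0 is consistent with every test.

n2 stuck-at-0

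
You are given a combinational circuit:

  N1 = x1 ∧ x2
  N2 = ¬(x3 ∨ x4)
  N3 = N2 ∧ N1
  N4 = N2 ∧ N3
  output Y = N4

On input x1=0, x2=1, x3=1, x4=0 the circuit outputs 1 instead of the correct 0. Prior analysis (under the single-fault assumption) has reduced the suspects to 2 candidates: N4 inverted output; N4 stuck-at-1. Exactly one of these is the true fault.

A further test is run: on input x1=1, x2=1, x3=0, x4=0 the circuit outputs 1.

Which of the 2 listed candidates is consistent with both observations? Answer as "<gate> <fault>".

N4 stuck-at-1

Evaluate each candidate on input x1=1, x2=1, x3=0, x4=0:
  N4 inverted output: N1=1, N2=1, N3=1, N4=0 [inverted output] → 0 — eliminated
  N4 stuck-at-1: N1=1, N2=1, N3=1, N4=1 [stuck-at-1] → 1 — matches
Only N4 stuck-at-1 reproduces the observed 1.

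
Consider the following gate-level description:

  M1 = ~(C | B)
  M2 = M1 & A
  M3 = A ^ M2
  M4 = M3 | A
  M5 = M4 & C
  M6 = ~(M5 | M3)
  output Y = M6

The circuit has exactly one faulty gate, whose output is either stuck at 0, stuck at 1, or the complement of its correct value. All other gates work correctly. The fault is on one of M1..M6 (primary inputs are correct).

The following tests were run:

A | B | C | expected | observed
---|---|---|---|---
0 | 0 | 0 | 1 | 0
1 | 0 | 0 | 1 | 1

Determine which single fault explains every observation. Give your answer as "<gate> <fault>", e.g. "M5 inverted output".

Fault-free values for test 1 (A=0, B=0, C=0): M1=1, M2=0, M3=0, M4=0, M5=0, M6=1, giving Y=1. Observed 0.
Test 1: faults giving observed 0 are {M2 stuck-at-1, M2 inverted output, M3 stuck-at-1, M3 inverted output, M5 stuck-at-1, M5 inverted output, M6 stuck-at-0, M6 inverted output}.
Test 2 (A=1, B=0, C=0): fault-free M1=1, M2=1, M3=0, M4=1, M5=0, M6=1 → 1; observed 1. Eliminates M2 inverted output, M3 stuck-at-1, M3 inverted output, M5 stuck-at-1, M5 inverted output, M6 stuck-at-0, M6 inverted output.
Only M2 stuck-at-1 is consistent with every test.

M2 stuck-at-1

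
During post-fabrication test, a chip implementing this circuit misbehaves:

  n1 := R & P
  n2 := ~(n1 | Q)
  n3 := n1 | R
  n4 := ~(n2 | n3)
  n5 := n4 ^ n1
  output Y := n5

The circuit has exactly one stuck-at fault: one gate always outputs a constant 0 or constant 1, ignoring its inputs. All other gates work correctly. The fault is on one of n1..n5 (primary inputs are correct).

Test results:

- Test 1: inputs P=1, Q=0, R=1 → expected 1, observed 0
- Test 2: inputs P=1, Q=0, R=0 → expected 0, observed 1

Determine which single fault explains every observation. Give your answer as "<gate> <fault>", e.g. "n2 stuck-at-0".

Fault-free values for test 1 (P=1, Q=0, R=1): n1=1, n2=0, n3=1, n4=0, n5=1, giving Y=1. Observed 0.
Test 1: faults giving observed 0 are {n1 stuck-at-0, n3 stuck-at-0, n4 stuck-at-1, n5 stuck-at-0}.
Test 2 (P=1, Q=0, R=0): fault-free n1=0, n2=1, n3=0, n4=0, n5=0 → 0; observed 1. Eliminates n1 stuck-at-0, n3 stuck-at-0, n5 stuck-at-0.
Only n4 stuck-at-1 is consistent with every test.

n4 stuck-at-1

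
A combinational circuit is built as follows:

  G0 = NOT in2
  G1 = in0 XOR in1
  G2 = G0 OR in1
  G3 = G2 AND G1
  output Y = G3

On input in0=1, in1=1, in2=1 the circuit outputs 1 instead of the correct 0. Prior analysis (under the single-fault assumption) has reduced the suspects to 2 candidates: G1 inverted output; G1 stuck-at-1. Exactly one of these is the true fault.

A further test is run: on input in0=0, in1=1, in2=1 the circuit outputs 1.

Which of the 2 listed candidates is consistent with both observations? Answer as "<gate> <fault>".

G1 stuck-at-1

Evaluate each candidate on input in0=0, in1=1, in2=1:
  G1 inverted output: G0=0, G1=0 [inverted output], G2=1, G3=0 → 0 — eliminated
  G1 stuck-at-1: G0=0, G1=1 [stuck-at-1], G2=1, G3=1 → 1 — matches
Only G1 stuck-at-1 reproduces the observed 1.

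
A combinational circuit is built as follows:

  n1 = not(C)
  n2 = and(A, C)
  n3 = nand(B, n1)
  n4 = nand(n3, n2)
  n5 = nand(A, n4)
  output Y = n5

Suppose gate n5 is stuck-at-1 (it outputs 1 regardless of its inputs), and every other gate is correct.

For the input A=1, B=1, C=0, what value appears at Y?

1

Propagate with n5 forced: n1=1, n2=0, n3=0, n4=1, n5=1 [stuck-at-1].
So Y = 1. (Without the fault it would be 0.)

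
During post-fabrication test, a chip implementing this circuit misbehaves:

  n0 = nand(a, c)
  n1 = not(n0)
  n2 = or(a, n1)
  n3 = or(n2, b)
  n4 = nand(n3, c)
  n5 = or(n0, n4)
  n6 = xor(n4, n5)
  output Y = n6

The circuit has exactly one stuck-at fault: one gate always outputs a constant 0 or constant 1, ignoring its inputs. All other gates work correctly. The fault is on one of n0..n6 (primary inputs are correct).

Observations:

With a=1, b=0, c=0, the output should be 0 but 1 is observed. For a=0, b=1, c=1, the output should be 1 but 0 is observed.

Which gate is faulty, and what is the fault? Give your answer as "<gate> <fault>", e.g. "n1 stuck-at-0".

n5 stuck-at-0

Fault-free values for test 1 (a=1, b=0, c=0): n0=1, n1=0, n2=1, n3=1, n4=1, n5=1, n6=0, giving Y=0. Observed 1.
Test 1: faults giving observed 1 are {n4 stuck-at-0, n5 stuck-at-0, n6 stuck-at-1}.
Test 2 (a=0, b=1, c=1): fault-free n0=1, n1=0, n2=0, n3=1, n4=0, n5=1, n6=1 → 1; observed 0. Eliminates n4 stuck-at-0, n6 stuck-at-1.
Only n5 stuck-at-0 is consistent with every test.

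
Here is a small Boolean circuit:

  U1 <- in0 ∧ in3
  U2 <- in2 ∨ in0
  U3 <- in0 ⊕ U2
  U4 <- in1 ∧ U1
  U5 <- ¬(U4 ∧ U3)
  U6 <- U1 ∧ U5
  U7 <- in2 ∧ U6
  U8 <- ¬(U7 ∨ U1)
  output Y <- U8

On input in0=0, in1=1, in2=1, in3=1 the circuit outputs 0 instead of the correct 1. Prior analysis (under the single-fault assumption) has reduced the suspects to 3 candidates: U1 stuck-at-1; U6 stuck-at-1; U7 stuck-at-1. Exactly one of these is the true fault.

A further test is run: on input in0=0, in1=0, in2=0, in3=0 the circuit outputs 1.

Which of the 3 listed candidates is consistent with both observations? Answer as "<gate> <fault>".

Evaluate each candidate on input in0=0, in1=0, in2=0, in3=0:
  U1 stuck-at-1: U1=1 [stuck-at-1], U2=0, U3=0, U4=0, U5=1, U6=1, U7=0, U8=0 → 0 — eliminated
  U6 stuck-at-1: U1=0, U2=0, U3=0, U4=0, U5=1, U6=1 [stuck-at-1], U7=0, U8=1 → 1 — matches
  U7 stuck-at-1: U1=0, U2=0, U3=0, U4=0, U5=1, U6=0, U7=1 [stuck-at-1], U8=0 → 0 — eliminated
Only U6 stuck-at-1 reproduces the observed 1.

U6 stuck-at-1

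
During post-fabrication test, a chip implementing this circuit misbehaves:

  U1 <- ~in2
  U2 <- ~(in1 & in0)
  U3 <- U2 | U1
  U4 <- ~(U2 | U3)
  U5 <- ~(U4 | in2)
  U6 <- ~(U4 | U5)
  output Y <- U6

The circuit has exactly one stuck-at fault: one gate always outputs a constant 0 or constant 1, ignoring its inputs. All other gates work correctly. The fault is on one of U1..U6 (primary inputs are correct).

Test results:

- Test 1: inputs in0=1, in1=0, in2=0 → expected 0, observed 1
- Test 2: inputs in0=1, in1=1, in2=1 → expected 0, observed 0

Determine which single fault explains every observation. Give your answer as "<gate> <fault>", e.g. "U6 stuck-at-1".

Fault-free values for test 1 (in0=1, in1=0, in2=0): U1=1, U2=1, U3=1, U4=0, U5=1, U6=0, giving Y=0. Observed 1.
Test 1: faults giving observed 1 are {U5 stuck-at-0, U6 stuck-at-1}.
Test 2 (in0=1, in1=1, in2=1): fault-free U1=0, U2=0, U3=0, U4=1, U5=0, U6=0 → 0; observed 0. Eliminates U6 stuck-at-1.
Only U5 stuck-at-0 is consistent with every test.

U5 stuck-at-0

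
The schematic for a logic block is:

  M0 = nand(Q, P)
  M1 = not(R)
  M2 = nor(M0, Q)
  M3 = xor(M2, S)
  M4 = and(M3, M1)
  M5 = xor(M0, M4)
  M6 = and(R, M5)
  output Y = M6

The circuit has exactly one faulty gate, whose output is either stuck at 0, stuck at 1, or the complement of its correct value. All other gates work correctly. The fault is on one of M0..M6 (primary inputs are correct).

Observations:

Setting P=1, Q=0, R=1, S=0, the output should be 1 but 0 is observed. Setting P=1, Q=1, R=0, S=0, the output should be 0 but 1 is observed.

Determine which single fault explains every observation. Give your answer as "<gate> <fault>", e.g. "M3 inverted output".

M6 inverted output

Fault-free values for test 1 (P=1, Q=0, R=1, S=0): M0=1, M1=0, M2=0, M3=0, M4=0, M5=1, M6=1, giving Y=1. Observed 0.
Test 1: faults giving observed 0 are {M0 stuck-at-0, M0 inverted output, M4 stuck-at-1, M4 inverted output, M5 stuck-at-0, M5 inverted output, M6 stuck-at-0, M6 inverted output}.
Test 2 (P=1, Q=1, R=0, S=0): fault-free M0=0, M1=1, M2=0, M3=0, M4=0, M5=0, M6=0 → 0; observed 1. Eliminates M0 stuck-at-0, M0 inverted output, M4 stuck-at-1, M4 inverted output, M5 stuck-at-0, M5 inverted output, M6 stuck-at-0.
Only M6 inverted output is consistent with every test.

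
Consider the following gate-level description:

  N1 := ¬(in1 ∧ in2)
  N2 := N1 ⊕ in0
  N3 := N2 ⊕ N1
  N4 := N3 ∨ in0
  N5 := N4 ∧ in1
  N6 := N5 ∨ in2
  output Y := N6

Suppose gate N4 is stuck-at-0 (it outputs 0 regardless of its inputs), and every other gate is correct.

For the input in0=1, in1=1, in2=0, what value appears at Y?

0

Propagate with N4 forced: N1=1, N2=0, N3=1, N4=0 [stuck-at-0], N5=0, N6=0.
So Y = 0. (Without the fault it would be 1.)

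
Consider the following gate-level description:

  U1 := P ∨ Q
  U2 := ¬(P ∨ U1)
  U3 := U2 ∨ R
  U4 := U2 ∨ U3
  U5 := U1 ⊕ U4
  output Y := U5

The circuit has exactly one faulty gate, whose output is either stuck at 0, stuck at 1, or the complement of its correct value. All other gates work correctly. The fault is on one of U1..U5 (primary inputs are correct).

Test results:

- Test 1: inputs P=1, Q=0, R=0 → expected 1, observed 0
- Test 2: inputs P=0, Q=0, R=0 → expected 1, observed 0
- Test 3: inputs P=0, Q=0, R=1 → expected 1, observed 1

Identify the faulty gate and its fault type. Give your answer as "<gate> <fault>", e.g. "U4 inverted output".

U2 inverted output

Fault-free values for test 1 (P=1, Q=0, R=0): U1=1, U2=0, U3=0, U4=0, U5=1, giving Y=1. Observed 0.
Test 1: faults giving observed 0 are {U1 stuck-at-0, U1 inverted output, U2 stuck-at-1, U2 inverted output, U3 stuck-at-1, U3 inverted output, U4 stuck-at-1, U4 inverted output, U5 stuck-at-0, U5 inverted output}.
Test 2 (P=0, Q=0, R=0): fault-free U1=0, U2=1, U3=1, U4=1, U5=1 → 1; observed 0. Eliminates U1 stuck-at-0, U1 inverted output, U2 stuck-at-1, U3 stuck-at-1, U3 inverted output, U4 stuck-at-1.
Test 3 (P=0, Q=0, R=1): fault-free U1=0, U2=1, U3=1, U4=1, U5=1 → 1; observed 1. Eliminates U4 inverted output, U5 stuck-at-0, U5 inverted output.
Only U2 inverted output is consistent with every test.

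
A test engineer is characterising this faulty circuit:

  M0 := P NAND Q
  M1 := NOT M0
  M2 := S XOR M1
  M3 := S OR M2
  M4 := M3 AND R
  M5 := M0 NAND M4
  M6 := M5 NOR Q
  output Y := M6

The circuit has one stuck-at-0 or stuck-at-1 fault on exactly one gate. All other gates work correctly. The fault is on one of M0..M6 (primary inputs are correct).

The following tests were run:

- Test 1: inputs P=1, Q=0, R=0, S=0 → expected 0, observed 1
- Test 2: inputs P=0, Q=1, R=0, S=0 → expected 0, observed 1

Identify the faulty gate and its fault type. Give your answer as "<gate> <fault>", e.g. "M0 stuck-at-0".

Fault-free values for test 1 (P=1, Q=0, R=0, S=0): M0=1, M1=0, M2=0, M3=0, M4=0, M5=1, M6=0, giving Y=0. Observed 1.
Test 1: faults giving observed 1 are {M4 stuck-at-1, M5 stuck-at-0, M6 stuck-at-1}.
Test 2 (P=0, Q=1, R=0, S=0): fault-free M0=1, M1=0, M2=0, M3=0, M4=0, M5=1, M6=0 → 0; observed 1. Eliminates M4 stuck-at-1, M5 stuck-at-0.
Only M6 stuck-at-1 is consistent with every test.

M6 stuck-at-1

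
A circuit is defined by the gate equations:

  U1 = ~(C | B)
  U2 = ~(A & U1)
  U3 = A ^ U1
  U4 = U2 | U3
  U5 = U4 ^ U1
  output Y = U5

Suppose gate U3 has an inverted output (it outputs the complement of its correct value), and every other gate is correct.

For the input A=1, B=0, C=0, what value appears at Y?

Propagate with U3 forced: U1=1, U2=0, U3=1 [inverted output], U4=1, U5=0.
So Y = 0. (Without the fault it would be 1.)

0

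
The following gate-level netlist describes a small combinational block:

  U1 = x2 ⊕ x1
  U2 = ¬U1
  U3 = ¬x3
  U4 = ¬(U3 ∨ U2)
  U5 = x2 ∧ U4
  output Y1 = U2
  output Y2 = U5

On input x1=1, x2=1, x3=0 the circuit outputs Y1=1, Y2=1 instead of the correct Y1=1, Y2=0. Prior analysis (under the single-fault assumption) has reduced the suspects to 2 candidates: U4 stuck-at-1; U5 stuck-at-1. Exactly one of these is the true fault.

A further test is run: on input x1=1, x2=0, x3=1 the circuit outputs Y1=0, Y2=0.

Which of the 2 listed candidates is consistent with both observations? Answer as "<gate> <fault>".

Evaluate each candidate on input x1=1, x2=0, x3=1:
  U4 stuck-at-1: U1=1, U2=0, U3=0, U4=1 [stuck-at-1], U5=0 → Y1=0, Y2=0 — matches
  U5 stuck-at-1: U1=1, U2=0, U3=0, U4=1, U5=1 [stuck-at-1] → Y1=0, Y2=1 — eliminated
Only U4 stuck-at-1 reproduces the observed Y1=0, Y2=0.

U4 stuck-at-1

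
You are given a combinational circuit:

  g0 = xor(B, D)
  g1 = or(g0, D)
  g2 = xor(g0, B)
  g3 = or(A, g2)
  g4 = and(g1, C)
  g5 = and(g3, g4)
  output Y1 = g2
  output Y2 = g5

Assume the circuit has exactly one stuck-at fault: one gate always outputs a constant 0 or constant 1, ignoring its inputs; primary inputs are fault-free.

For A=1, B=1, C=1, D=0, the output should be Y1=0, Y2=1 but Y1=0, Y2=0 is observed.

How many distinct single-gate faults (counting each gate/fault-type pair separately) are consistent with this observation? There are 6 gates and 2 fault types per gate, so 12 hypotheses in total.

Fault-free: g0=1, g1=1, g2=0, g3=1, g4=1, g5=1 → Y1=0, Y2=1. Observed Y1=0, Y2=0.
  g0 stuck-at-0: output Y1=1, Y2=0 ✗
  g0 stuck-at-1: output Y1=0, Y2=1 ✗
  g1 stuck-at-0: output Y1=0, Y2=0 ✓
  g1 stuck-at-1: output Y1=0, Y2=1 ✗
  g2 stuck-at-0: output Y1=0, Y2=1 ✗
  g2 stuck-at-1: output Y1=1, Y2=1 ✗
  g3 stuck-at-0: output Y1=0, Y2=0 ✓
  g3 stuck-at-1: output Y1=0, Y2=1 ✗
  g4 stuck-at-0: output Y1=0, Y2=0 ✓
  g4 stuck-at-1: output Y1=0, Y2=1 ✗
  g5 stuck-at-0: output Y1=0, Y2=0 ✓
  g5 stuck-at-1: output Y1=0, Y2=1 ✗
Consistent faults: {g1 stuck-at-0, g3 stuck-at-0, g4 stuck-at-0, g5 stuck-at-0} — 4 in all.

4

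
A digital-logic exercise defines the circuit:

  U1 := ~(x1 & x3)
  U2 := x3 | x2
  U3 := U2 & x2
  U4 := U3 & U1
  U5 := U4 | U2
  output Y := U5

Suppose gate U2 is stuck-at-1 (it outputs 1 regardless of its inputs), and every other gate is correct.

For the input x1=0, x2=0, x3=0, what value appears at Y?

Propagate with U2 forced: U1=1, U2=1 [stuck-at-1], U3=0, U4=0, U5=1.
So Y = 1. (Without the fault it would be 0.)

1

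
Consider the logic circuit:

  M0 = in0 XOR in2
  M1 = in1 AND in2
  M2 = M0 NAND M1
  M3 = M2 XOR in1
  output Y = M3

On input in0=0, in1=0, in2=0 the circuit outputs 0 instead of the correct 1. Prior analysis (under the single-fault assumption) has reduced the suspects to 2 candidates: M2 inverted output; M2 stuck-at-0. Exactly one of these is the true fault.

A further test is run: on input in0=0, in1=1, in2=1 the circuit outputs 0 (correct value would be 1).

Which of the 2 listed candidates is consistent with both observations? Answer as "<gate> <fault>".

Evaluate each candidate on input in0=0, in1=1, in2=1:
  M2 inverted output: M0=1, M1=1, M2=1 [inverted output], M3=0 → 0 — matches
  M2 stuck-at-0: M0=1, M1=1, M2=0 [stuck-at-0], M3=1 → 1 — eliminated
Only M2 inverted output reproduces the observed 0.

M2 inverted output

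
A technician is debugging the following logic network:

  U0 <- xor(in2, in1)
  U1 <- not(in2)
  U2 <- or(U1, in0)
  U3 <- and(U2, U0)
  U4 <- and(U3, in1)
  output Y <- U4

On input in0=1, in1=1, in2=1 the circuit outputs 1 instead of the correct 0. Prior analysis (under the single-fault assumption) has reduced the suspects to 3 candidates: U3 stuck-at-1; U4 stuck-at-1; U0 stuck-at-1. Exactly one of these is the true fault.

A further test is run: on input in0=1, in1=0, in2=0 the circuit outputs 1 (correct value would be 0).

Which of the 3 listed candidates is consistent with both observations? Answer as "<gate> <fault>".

Evaluate each candidate on input in0=1, in1=0, in2=0:
  U3 stuck-at-1: U0=0, U1=1, U2=1, U3=1 [stuck-at-1], U4=0 → 0 — eliminated
  U4 stuck-at-1: U0=0, U1=1, U2=1, U3=0, U4=1 [stuck-at-1] → 1 — matches
  U0 stuck-at-1: U0=1 [stuck-at-1], U1=1, U2=1, U3=1, U4=0 → 0 — eliminated
Only U4 stuck-at-1 reproduces the observed 1.

U4 stuck-at-1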